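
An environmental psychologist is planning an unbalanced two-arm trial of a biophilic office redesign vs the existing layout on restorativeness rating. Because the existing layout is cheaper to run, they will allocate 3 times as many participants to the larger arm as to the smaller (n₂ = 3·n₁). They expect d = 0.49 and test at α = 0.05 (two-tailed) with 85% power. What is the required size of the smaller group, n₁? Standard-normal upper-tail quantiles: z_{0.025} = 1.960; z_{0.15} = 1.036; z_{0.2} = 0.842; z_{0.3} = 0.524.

n₁ = 50

With allocation ratio k = n₂/n₁ = 3, Var(x̄₁−x̄₂) = σ²(1/n₁ + 1/(k·n₁)) = σ²·(k+1)/(k·n₁).
So n₁ = (1 + 1/k)·((z_{α/2} + z_β)/d)² = 1.333 × (2.996/0.49)².
n₁ = 1.333 × 37.38 = 49.8.
Round up: n₁ = 50, giving n₂ = 3 × 50 = 150.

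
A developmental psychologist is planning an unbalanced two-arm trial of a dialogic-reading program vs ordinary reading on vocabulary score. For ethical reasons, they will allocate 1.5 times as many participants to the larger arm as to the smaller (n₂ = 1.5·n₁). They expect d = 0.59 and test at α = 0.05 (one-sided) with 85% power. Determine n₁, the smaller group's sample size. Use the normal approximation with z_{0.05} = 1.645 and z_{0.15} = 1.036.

n₁ = 35

With allocation ratio k = n₂/n₁ = 1.5, Var(x̄₁−x̄₂) = σ²(1/n₁ + 1/(k·n₁)) = σ²·(k+1)/(k·n₁).
So n₁ = (1 + 1/k)·((z_{α} + z_β)/d)² = 1.667 × (2.681/0.59)².
n₁ = 1.667 × 20.65 = 34.4.
Round up: n₁ = 35, giving n₂ = ⌈1.5 × 35⌉ = ⌈52.5⌉ = 53.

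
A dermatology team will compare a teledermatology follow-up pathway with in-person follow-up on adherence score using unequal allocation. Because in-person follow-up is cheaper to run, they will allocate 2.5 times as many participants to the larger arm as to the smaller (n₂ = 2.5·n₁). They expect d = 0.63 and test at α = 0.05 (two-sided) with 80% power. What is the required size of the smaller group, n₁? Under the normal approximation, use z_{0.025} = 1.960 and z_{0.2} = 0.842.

With allocation ratio k = n₂/n₁ = 2.5, Var(x̄₁−x̄₂) = σ²(1/n₁ + 1/(k·n₁)) = σ²·(k+1)/(k·n₁).
So n₁ = (1 + 1/k)·((z_{α/2} + z_β)/d)² = 1.400 × (2.802/0.63)².
n₁ = 1.400 × 19.78 = 27.7.
Round up: n₁ = 28, giving n₂ = 2.5 × 28 = 70.

n₁ = 28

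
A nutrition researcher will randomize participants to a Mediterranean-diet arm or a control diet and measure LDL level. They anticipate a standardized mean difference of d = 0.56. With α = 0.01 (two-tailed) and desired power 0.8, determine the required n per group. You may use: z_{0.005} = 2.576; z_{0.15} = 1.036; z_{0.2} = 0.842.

For two independent groups with equal n: n = 2·((z_{α/2} + z_β) / d)².
z_{α/2} + z_β = 2.576 + 0.842 = 3.418.
n = 2 × (3.418 / 0.56)² = 2 × 6.104² = 2 × 37.25 = 74.5.
Round up to the next whole participant.

n = 75 per group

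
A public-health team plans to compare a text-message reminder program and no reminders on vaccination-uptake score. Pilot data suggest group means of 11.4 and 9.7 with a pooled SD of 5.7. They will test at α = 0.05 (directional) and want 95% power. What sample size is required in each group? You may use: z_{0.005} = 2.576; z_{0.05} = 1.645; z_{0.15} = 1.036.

Cohen's d = |M₁ − M₂| / SD_pooled = |11.4 − 9.7| / 5.7 = 1.7 / 5.7 = 0.298.
For two independent groups with equal n: n = 2·((z_{α} + z_β) / d)².
z_{α} + z_β = 1.645 + 1.645 = 3.290.
n = 2 × (3.290 / 0.298)² = 2 × 11.040² = 2 × 121.89 = 243.8.
Round up to the next whole participant.

n = 244 per group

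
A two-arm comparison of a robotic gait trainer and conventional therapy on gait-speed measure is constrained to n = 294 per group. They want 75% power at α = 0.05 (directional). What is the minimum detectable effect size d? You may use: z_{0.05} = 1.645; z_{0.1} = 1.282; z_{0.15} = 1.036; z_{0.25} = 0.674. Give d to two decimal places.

d_min ≈ 0.19

For two independent groups of n = 294 each: d_min = (z_{α} + z_β)·√(2/n).
z-sum = 1.645 + 0.674 = 2.319.
d_min = 2.319 × √(2/294) = 2.319 × 0.0825 = 0.191.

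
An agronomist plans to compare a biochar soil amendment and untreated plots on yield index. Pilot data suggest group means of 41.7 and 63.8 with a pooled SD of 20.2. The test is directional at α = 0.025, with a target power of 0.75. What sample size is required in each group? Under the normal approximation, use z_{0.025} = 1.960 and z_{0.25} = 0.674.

Cohen's d = |M₁ − M₂| / SD_pooled = |41.7 − 63.8| / 20.2 = 22.1 / 20.2 = 1.094.
For two independent groups with equal n: n = 2·((z_{α} + z_β) / d)².
z_{α} + z_β = 1.960 + 0.674 = 2.634.
n = 2 × (2.634 / 1.094)² = 2 × 2.408² = 2 × 5.80 = 11.6.
Round up to the next whole participant.

n = 12 per group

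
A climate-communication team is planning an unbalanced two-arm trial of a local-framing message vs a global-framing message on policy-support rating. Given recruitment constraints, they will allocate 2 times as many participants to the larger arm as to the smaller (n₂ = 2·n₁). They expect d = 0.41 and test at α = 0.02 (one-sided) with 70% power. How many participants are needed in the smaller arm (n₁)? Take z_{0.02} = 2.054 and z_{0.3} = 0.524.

n₁ = 60

With allocation ratio k = n₂/n₁ = 2, Var(x̄₁−x̄₂) = σ²(1/n₁ + 1/(k·n₁)) = σ²·(k+1)/(k·n₁).
So n₁ = (1 + 1/k)·((z_{α} + z_β)/d)² = 1.500 × (2.578/0.41)².
n₁ = 1.500 × 39.54 = 59.3.
Round up: n₁ = 60, giving n₂ = 2 × 60 = 120.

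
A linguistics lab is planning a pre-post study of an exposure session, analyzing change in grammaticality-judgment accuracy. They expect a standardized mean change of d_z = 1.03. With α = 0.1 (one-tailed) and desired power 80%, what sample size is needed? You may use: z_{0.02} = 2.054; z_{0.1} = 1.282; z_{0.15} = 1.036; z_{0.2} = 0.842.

n = 5 pairs

For a paired (one-sample on differences) test: n = ((z_{α} + z_β) / d)².
z_{α} + z_β = 1.282 + 0.842 = 2.124.
n = (2.124 / 1.03)² = 2.062² = 4.25.
Round up.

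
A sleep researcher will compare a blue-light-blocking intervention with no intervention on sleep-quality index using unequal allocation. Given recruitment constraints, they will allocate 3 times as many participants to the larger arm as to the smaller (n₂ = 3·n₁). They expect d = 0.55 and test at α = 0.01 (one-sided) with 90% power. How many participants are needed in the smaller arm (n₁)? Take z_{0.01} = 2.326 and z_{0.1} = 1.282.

n₁ = 58

With allocation ratio k = n₂/n₁ = 3, Var(x̄₁−x̄₂) = σ²(1/n₁ + 1/(k·n₁)) = σ²·(k+1)/(k·n₁).
So n₁ = (1 + 1/k)·((z_{α} + z_β)/d)² = 1.333 × (3.608/0.55)².
n₁ = 1.333 × 43.03 = 57.4.
Round up: n₁ = 58, giving n₂ = 3 × 58 = 174.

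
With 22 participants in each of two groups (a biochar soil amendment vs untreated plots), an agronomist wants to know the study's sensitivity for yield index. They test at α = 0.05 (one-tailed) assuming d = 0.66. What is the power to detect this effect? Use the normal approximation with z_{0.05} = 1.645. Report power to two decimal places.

power ≈ 0.71

For two equal groups, power = Φ(d·√(n/2) − z_{α}).
d·√(n/2) = 0.66 × √(22/2) = 0.66 × 3.317 = 2.189.
z_β = 2.189 − 1.645 = 0.544.
Power = Φ(0.544) = 0.707.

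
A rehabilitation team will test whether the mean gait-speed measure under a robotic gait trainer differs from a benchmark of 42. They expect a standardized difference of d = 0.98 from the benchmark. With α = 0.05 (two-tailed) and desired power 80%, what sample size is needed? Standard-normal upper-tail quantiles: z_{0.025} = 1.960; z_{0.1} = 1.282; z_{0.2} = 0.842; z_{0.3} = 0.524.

n = 9

For a one-sample test: n = ((z_{α/2} + z_β) / d)².
z_{α/2} + z_β = 1.960 + 0.842 = 2.802.
n = (2.802 / 0.98)² = 2.859² = 8.17.
Round up.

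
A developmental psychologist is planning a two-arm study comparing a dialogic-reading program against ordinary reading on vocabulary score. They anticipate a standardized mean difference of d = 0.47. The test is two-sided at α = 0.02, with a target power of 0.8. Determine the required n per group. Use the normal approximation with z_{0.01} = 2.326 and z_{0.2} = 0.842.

For two independent groups with equal n: n = 2·((z_{α/2} + z_β) / d)².
z_{α/2} + z_β = 2.326 + 0.842 = 3.168.
n = 2 × (3.168 / 0.47)² = 2 × 6.740² = 2 × 45.43 = 90.9.
Round up to the next whole participant.

n = 91 per group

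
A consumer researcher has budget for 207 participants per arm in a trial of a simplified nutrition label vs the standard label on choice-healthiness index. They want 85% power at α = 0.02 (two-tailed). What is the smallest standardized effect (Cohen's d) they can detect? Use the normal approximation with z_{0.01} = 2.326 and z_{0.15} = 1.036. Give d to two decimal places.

For two independent groups of n = 207 each: d_min = (z_{α/2} + z_β)·√(2/n).
z-sum = 2.326 + 1.036 = 3.362.
d_min = 3.362 × √(2/207) = 3.362 × 0.0983 = 0.330.

d_min ≈ 0.33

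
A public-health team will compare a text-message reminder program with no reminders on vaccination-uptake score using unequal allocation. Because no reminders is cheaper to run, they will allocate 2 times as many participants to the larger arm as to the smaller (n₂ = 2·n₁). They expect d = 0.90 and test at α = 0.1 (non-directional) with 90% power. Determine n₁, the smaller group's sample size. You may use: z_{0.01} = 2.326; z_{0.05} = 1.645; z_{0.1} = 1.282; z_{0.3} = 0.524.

n₁ = 16

With allocation ratio k = n₂/n₁ = 2, Var(x̄₁−x̄₂) = σ²(1/n₁ + 1/(k·n₁)) = σ²·(k+1)/(k·n₁).
So n₁ = (1 + 1/k)·((z_{α/2} + z_β)/d)² = 1.500 × (2.927/0.90)².
n₁ = 1.500 × 10.58 = 15.9.
Round up: n₁ = 16, giving n₂ = 2 × 16 = 32.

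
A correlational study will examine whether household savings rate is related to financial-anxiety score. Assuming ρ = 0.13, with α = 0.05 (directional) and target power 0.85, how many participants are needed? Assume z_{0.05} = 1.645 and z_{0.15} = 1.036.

Fisher's z: C = ½·ln((1+r)/(1−r)) = ½·ln(1.2989) = 0.1307.
n = ((z_{α} + z_β)/C)² + 3.
(1.645 + 1.036) / 0.1307 = 2.681 / 0.1307 = 20.513.
n = 20.513² + 3 = 420.77 + 3 = 423.8.
Round up.

n = 424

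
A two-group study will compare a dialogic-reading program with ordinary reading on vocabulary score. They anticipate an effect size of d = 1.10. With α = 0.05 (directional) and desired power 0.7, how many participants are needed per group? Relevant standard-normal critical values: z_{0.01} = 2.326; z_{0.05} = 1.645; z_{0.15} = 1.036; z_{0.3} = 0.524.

n = 8 per group

For two independent groups with equal n: n = 2·((z_{α} + z_β) / d)².
z_{α} + z_β = 1.645 + 0.524 = 2.169.
n = 2 × (2.169 / 1.10)² = 2 × 1.972² = 2 × 3.89 = 7.8.
Round up to the next whole participant.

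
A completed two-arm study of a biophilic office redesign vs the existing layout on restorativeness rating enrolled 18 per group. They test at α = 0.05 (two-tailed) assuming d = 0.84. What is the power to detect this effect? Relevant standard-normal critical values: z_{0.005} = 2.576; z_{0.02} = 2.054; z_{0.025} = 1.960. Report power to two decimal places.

For two equal groups, power = Φ(d·√(n/2) − z_{α/2}).
d·√(n/2) = 0.84 × √(18/2) = 0.84 × 3.000 = 2.520.
z_β = 2.520 − 1.960 = 0.560.
Power = Φ(0.560) = 0.712.

power ≈ 0.71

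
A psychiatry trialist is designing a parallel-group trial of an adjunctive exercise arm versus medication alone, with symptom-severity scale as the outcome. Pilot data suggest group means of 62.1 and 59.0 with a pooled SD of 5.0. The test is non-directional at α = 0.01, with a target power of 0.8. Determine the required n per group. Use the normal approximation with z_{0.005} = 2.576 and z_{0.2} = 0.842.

Cohen's d = |M₁ − M₂| / SD_pooled = |62.1 − 59.0| / 5.0 = 3.1 / 5.0 = 0.620.
For two independent groups with equal n: n = 2·((z_{α/2} + z_β) / d)².
z_{α/2} + z_β = 2.576 + 0.842 = 3.418.
n = 2 × (3.418 / 0.620)² = 2 × 5.513² = 2 × 30.39 = 60.8.
Round up to the next whole participant.

n = 61 per group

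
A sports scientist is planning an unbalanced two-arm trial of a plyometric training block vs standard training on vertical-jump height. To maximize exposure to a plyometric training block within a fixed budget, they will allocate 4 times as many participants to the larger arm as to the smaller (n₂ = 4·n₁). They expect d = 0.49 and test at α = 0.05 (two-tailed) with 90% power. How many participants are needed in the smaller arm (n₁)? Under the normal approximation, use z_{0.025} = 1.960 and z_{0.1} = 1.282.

With allocation ratio k = n₂/n₁ = 4, Var(x̄₁−x̄₂) = σ²(1/n₁ + 1/(k·n₁)) = σ²·(k+1)/(k·n₁).
So n₁ = (1 + 1/k)·((z_{α/2} + z_β)/d)² = 1.250 × (3.242/0.49)².
n₁ = 1.250 × 43.78 = 54.7.
Round up: n₁ = 55, giving n₂ = 4 × 55 = 220.

n₁ = 55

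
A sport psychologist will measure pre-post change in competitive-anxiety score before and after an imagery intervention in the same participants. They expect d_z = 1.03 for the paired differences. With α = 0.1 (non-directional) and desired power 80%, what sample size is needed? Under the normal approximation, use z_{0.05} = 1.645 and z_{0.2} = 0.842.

For a paired (one-sample on differences) test: n = ((z_{α/2} + z_β) / d)².
z_{α/2} + z_β = 1.645 + 0.842 = 2.487.
n = (2.487 / 1.03)² = 2.415² = 5.83.
Round up.

n = 6 pairs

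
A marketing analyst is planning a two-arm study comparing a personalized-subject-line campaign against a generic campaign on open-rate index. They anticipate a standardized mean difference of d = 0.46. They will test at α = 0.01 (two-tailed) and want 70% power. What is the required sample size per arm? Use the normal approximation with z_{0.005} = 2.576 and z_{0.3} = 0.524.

n = 91 per group

For two independent groups with equal n: n = 2·((z_{α/2} + z_β) / d)².
z_{α/2} + z_β = 2.576 + 0.524 = 3.100.
n = 2 × (3.100 / 0.46)² = 2 × 6.739² = 2 × 45.42 = 90.8.
Round up to the next whole participant.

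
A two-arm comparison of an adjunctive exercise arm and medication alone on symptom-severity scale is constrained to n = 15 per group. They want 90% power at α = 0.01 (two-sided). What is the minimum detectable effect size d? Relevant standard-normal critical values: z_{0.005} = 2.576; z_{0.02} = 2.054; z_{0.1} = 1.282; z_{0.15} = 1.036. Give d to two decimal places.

d_min ≈ 1.41

For two independent groups of n = 15 each: d_min = (z_{α/2} + z_β)·√(2/n).
z-sum = 2.576 + 1.282 = 3.858.
d_min = 3.858 × √(2/15) = 3.858 × 0.3651 = 1.409.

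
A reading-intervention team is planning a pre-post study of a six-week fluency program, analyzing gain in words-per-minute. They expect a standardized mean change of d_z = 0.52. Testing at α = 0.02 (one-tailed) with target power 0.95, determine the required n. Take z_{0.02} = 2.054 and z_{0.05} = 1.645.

For a paired (one-sample on differences) test: n = ((z_{α} + z_β) / d)².
z_{α} + z_β = 2.054 + 1.645 = 3.699.
n = (3.699 / 0.52)² = 7.113² = 50.60.
Round up.

n = 51 pairs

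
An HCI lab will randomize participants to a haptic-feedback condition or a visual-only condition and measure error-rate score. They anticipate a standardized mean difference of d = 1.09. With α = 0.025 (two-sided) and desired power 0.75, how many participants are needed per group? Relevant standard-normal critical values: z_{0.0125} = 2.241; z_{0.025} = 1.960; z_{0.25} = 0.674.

n = 15 per group

For two independent groups with equal n: n = 2·((z_{α/2} + z_β) / d)².
z_{α/2} + z_β = 2.241 + 0.674 = 2.915.
n = 2 × (2.915 / 1.09)² = 2 × 2.674² = 2 × 7.15 = 14.3.
Round up to the next whole participant.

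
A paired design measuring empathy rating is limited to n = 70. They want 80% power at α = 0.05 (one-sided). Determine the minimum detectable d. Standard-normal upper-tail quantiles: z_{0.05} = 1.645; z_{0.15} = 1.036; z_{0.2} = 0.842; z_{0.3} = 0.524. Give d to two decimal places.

For a single sample (or paired design) of n = 70: d_min = (z_{α} + z_β)/√n.
z-sum = 1.645 + 0.842 = 2.487.
d_min = 2.487 / √70 = 2.487 / 8.367 = 0.297.

d_min ≈ 0.30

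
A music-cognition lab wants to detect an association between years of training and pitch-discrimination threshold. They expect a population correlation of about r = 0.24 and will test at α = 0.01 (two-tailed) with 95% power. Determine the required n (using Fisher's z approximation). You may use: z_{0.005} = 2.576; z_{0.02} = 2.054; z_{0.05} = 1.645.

n = 301

Fisher's z: C = ½·ln((1+r)/(1−r)) = ½·ln(1.6316) = 0.2448.
n = ((z_{α/2} + z_β)/C)² + 3.
(2.576 + 1.645) / 0.2448 = 4.221 / 0.2448 = 17.243.
n = 17.243² + 3 = 297.31 + 3 = 300.3.
Round up.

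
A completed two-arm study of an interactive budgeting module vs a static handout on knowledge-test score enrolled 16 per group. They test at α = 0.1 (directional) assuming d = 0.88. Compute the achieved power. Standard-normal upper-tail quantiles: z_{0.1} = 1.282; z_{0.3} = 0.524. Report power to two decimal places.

power ≈ 0.89

For two equal groups, power = Φ(d·√(n/2) − z_{α}).
d·√(n/2) = 0.88 × √(16/2) = 0.88 × 2.828 = 2.489.
z_β = 2.489 − 1.282 = 1.207.
Power = Φ(1.207) = 0.886.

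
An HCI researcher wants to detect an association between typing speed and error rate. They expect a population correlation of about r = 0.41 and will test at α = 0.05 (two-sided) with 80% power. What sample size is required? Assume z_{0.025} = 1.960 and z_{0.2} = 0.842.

n = 45

Fisher's z: C = ½·ln((1+r)/(1−r)) = ½·ln(2.3898) = 0.4356.
n = ((z_{α/2} + z_β)/C)² + 3.
(1.960 + 0.842) / 0.4356 = 2.802 / 0.4356 = 6.433.
n = 6.433² + 3 = 41.38 + 3 = 44.4.
Round up.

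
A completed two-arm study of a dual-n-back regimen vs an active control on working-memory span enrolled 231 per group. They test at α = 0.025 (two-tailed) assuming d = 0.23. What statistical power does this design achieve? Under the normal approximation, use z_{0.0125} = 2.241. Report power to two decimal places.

For two equal groups, power = Φ(d·√(n/2) − z_{α/2}).
d·√(n/2) = 0.23 × √(231/2) = 0.23 × 10.747 = 2.472.
z_β = 2.472 − 2.241 = 0.231.
Power = Φ(0.231) = 0.591.

power ≈ 0.59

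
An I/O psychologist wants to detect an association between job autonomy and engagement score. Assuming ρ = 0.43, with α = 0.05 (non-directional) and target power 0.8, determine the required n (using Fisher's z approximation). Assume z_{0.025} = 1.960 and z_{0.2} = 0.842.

Fisher's z: C = ½·ln((1+r)/(1−r)) = ½·ln(2.5088) = 0.4599.
n = ((z_{α/2} + z_β)/C)² + 3.
(1.960 + 0.842) / 0.4599 = 2.802 / 0.4599 = 6.093.
n = 6.093² + 3 = 37.12 + 3 = 40.1.
Round up.

n = 41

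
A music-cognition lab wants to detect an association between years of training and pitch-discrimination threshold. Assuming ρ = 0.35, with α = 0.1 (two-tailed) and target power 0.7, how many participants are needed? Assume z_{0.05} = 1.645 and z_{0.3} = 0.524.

n = 39

Fisher's z: C = ½·ln((1+r)/(1−r)) = ½·ln(2.0769) = 0.3654.
n = ((z_{α/2} + z_β)/C)² + 3.
(1.645 + 0.524) / 0.3654 = 2.169 / 0.3654 = 5.936.
n = 5.936² + 3 = 35.24 + 3 = 38.2.
Round up.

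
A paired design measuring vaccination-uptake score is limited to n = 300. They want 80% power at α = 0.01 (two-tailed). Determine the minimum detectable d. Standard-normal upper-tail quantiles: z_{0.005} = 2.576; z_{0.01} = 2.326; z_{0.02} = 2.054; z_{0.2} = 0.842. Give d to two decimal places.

d_min ≈ 0.20

For a single sample (or paired design) of n = 300: d_min = (z_{α/2} + z_β)/√n.
z-sum = 2.576 + 0.842 = 3.418.
d_min = 3.418 / √300 = 3.418 / 17.321 = 0.197.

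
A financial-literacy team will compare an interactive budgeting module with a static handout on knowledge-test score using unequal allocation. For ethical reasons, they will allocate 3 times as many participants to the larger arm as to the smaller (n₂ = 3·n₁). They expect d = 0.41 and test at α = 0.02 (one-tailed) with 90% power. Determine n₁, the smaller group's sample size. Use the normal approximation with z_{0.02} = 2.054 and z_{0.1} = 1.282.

n₁ = 89

With allocation ratio k = n₂/n₁ = 3, Var(x̄₁−x̄₂) = σ²(1/n₁ + 1/(k·n₁)) = σ²·(k+1)/(k·n₁).
So n₁ = (1 + 1/k)·((z_{α} + z_β)/d)² = 1.333 × (3.336/0.41)².
n₁ = 1.333 × 66.20 = 88.3.
Round up: n₁ = 89, giving n₂ = 3 × 89 = 267.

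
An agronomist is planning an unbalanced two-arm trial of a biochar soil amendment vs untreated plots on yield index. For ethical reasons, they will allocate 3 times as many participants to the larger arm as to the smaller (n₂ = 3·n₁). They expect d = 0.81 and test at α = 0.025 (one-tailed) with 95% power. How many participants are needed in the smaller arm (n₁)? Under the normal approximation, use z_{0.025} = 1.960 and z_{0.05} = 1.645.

n₁ = 27

With allocation ratio k = n₂/n₁ = 3, Var(x̄₁−x̄₂) = σ²(1/n₁ + 1/(k·n₁)) = σ²·(k+1)/(k·n₁).
So n₁ = (1 + 1/k)·((z_{α} + z_β)/d)² = 1.333 × (3.605/0.81)².
n₁ = 1.333 × 19.81 = 26.4.
Round up: n₁ = 27, giving n₂ = 3 × 27 = 81.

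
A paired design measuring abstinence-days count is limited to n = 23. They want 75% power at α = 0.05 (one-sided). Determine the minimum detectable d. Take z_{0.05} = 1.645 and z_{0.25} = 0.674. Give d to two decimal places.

d_min ≈ 0.48

For a single sample (or paired design) of n = 23: d_min = (z_{α} + z_β)/√n.
z-sum = 1.645 + 0.674 = 2.319.
d_min = 2.319 / √23 = 2.319 / 4.796 = 0.484.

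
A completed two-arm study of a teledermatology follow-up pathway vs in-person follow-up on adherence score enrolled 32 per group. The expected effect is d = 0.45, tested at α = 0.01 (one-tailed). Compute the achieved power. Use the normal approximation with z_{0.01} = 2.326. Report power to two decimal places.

For two equal groups, power = Φ(d·√(n/2) − z_{α}).
d·√(n/2) = 0.45 × √(32/2) = 0.45 × 4.000 = 1.800.
z_β = 1.800 − 2.326 = -0.526.
Power = Φ(-0.526) = 0.299.

power ≈ 0.30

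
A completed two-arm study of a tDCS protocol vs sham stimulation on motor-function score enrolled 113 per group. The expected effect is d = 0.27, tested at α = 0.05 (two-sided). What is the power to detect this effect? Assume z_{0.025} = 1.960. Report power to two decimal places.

For two equal groups, power = Φ(d·√(n/2) − z_{α/2}).
d·√(n/2) = 0.27 × √(113/2) = 0.27 × 7.517 = 2.029.
z_β = 2.029 − 1.960 = 0.069.
Power = Φ(0.069) = 0.528.

power ≈ 0.53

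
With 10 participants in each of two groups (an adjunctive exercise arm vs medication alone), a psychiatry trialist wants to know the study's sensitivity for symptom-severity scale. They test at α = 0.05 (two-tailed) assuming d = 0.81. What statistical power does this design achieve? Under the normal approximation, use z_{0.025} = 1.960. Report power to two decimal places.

power ≈ 0.44

For two equal groups, power = Φ(d·√(n/2) − z_{α/2}).
d·√(n/2) = 0.81 × √(10/2) = 0.81 × 2.236 = 1.811.
z_β = 1.811 − 1.960 = -0.149.
Power = Φ(-0.149) = 0.441.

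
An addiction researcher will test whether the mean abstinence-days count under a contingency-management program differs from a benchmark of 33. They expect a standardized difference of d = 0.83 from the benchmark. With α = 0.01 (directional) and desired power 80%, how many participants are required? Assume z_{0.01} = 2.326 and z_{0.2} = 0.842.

n = 15

For a one-sample test: n = ((z_{α} + z_β) / d)².
z_{α} + z_β = 2.326 + 0.842 = 3.168.
n = (3.168 / 0.83)² = 3.817² = 14.57.
Round up.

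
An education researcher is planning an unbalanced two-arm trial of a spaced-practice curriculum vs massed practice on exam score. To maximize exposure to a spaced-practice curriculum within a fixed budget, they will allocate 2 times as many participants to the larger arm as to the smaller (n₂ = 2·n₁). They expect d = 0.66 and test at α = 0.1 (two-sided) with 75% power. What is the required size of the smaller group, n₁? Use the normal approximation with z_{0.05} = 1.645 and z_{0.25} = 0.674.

n₁ = 19

With allocation ratio k = n₂/n₁ = 2, Var(x̄₁−x̄₂) = σ²(1/n₁ + 1/(k·n₁)) = σ²·(k+1)/(k·n₁).
So n₁ = (1 + 1/k)·((z_{α/2} + z_β)/d)² = 1.500 × (2.319/0.66)².
n₁ = 1.500 × 12.35 = 18.5.
Round up: n₁ = 19, giving n₂ = 2 × 19 = 38.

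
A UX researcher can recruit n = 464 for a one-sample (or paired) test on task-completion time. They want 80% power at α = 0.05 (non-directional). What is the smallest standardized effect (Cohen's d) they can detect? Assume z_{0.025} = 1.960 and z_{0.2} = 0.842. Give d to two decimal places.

d_min ≈ 0.13

For a single sample (or paired design) of n = 464: d_min = (z_{α/2} + z_β)/√n.
z-sum = 1.960 + 0.842 = 2.802.
d_min = 2.802 / √464 = 2.802 / 21.541 = 0.130.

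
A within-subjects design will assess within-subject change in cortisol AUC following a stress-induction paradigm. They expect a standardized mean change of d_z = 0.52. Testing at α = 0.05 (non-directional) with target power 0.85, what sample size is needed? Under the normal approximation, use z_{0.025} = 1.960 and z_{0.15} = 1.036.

For a paired (one-sample on differences) test: n = ((z_{α/2} + z_β) / d)².
z_{α/2} + z_β = 1.960 + 1.036 = 2.996.
n = (2.996 / 0.52)² = 5.762² = 33.20.
Round up.

n = 34 pairs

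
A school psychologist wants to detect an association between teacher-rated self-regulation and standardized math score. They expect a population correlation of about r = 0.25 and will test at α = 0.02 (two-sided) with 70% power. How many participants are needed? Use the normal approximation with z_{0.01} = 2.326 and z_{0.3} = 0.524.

n = 128

Fisher's z: C = ½·ln((1+r)/(1−r)) = ½·ln(1.6667) = 0.2554.
n = ((z_{α/2} + z_β)/C)² + 3.
(2.326 + 0.524) / 0.2554 = 2.850 / 0.2554 = 11.159.
n = 11.159² + 3 = 124.52 + 3 = 127.5.
Round up.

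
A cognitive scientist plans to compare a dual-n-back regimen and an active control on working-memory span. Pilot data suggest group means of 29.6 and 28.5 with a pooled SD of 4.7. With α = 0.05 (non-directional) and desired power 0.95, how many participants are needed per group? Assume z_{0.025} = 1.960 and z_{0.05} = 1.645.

Cohen's d = |M₁ − M₂| / SD_pooled = |29.6 − 28.5| / 4.7 = 1.1 / 4.7 = 0.234.
For two independent groups with equal n: n = 2·((z_{α/2} + z_β) / d)².
z_{α/2} + z_β = 1.960 + 1.645 = 3.605.
n = 2 × (3.605 / 0.234)² = 2 × 15.406² = 2 × 237.34 = 474.7.
Round up to the next whole participant.

n = 475 per group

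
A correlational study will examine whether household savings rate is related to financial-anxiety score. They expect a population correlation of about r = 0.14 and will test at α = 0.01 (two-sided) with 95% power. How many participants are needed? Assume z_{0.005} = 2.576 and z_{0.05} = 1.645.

Fisher's z: C = ½·ln((1+r)/(1−r)) = ½·ln(1.3256) = 0.1409.
n = ((z_{α/2} + z_β)/C)² + 3.
(2.576 + 1.645) / 0.1409 = 4.221 / 0.1409 = 29.957.
n = 29.957² + 3 = 897.45 + 3 = 900.4.
Round up.

n = 901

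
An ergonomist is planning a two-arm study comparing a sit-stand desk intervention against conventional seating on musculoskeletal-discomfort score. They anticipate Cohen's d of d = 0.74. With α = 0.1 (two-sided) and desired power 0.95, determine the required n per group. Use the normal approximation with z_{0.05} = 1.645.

For two independent groups with equal n: n = 2·((z_{α/2} + z_β) / d)².
z_{α/2} + z_β = 1.645 + 1.645 = 3.290.
n = 2 × (3.290 / 0.74)² = 2 × 4.446² = 2 × 19.77 = 39.5.
Round up to the next whole participant.

n = 40 per group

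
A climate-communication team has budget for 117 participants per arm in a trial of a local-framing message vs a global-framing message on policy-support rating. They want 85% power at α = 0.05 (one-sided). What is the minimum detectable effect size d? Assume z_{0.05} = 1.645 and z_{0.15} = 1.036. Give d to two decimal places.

For two independent groups of n = 117 each: d_min = (z_{α} + z_β)·√(2/n).
z-sum = 1.645 + 1.036 = 2.681.
d_min = 2.681 × √(2/117) = 2.681 × 0.1307 = 0.351.

d_min ≈ 0.35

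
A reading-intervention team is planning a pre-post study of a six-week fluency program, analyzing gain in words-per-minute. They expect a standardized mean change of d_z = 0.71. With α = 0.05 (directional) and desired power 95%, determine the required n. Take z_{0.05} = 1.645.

For a paired (one-sample on differences) test: n = ((z_{α} + z_β) / d)².
z_{α} + z_β = 1.645 + 1.645 = 3.290.
n = (3.290 / 0.71)² = 4.634² = 21.47.
Round up.

n = 22 pairs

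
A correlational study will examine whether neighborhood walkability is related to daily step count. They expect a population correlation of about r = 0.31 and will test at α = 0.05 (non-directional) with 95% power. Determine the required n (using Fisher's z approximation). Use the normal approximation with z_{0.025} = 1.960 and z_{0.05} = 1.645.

Fisher's z: C = ½·ln((1+r)/(1−r)) = ½·ln(1.8986) = 0.3205.
n = ((z_{α/2} + z_β)/C)² + 3.
(1.960 + 1.645) / 0.3205 = 3.605 / 0.3205 = 11.248.
n = 11.248² + 3 = 126.52 + 3 = 129.5.
Round up.

n = 130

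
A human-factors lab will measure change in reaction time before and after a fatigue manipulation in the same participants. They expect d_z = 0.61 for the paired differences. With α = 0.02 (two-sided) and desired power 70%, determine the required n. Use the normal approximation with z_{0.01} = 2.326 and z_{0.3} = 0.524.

n = 22 pairs

For a paired (one-sample on differences) test: n = ((z_{α/2} + z_β) / d)².
z_{α/2} + z_β = 2.326 + 0.524 = 2.850.
n = (2.850 / 0.61)² = 4.672² = 21.83.
Round up.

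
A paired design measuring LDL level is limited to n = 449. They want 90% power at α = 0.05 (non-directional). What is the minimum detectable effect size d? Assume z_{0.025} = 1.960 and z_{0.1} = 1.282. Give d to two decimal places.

d_min ≈ 0.15

For a single sample (or paired design) of n = 449: d_min = (z_{α/2} + z_β)/√n.
z-sum = 1.960 + 1.282 = 3.242.
d_min = 3.242 / √449 = 3.242 / 21.190 = 0.153.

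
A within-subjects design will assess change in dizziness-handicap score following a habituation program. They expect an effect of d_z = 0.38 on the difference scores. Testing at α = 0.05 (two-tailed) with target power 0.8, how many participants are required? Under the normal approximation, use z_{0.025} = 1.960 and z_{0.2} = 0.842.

For a paired (one-sample on differences) test: n = ((z_{α/2} + z_β) / d)².
z_{α/2} + z_β = 1.960 + 0.842 = 2.802.
n = (2.802 / 0.38)² = 7.374² = 54.37.
Round up.

n = 55 pairs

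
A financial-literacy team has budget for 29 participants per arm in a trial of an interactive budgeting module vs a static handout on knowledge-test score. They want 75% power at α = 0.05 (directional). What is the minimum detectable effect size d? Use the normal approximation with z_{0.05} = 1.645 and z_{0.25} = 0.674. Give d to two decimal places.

For two independent groups of n = 29 each: d_min = (z_{α} + z_β)·√(2/n).
z-sum = 1.645 + 0.674 = 2.319.
d_min = 2.319 × √(2/29) = 2.319 × 0.2626 = 0.609.

d_min ≈ 0.61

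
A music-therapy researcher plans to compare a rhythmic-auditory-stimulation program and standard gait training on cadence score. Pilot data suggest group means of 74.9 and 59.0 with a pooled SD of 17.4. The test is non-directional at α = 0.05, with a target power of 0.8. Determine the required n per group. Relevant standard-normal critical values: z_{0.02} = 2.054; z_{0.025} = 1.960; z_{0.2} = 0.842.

Cohen's d = |M₁ − M₂| / SD_pooled = |74.9 − 59.0| / 17.4 = 15.9 / 17.4 = 0.914.
For two independent groups with equal n: n = 2·((z_{α/2} + z_β) / d)².
z_{α/2} + z_β = 1.960 + 0.842 = 2.802.
n = 2 × (2.802 / 0.914)² = 2 × 3.066² = 2 × 9.40 = 18.8.
Round up to the next whole participant.

n = 19 per group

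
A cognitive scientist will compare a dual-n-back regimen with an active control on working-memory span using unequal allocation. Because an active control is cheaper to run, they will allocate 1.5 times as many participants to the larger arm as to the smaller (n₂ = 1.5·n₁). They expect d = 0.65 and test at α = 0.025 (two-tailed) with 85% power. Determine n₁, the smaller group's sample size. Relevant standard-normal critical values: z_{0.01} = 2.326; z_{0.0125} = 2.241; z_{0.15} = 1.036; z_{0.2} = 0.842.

n₁ = 43

With allocation ratio k = n₂/n₁ = 1.5, Var(x̄₁−x̄₂) = σ²(1/n₁ + 1/(k·n₁)) = σ²·(k+1)/(k·n₁).
So n₁ = (1 + 1/k)·((z_{α/2} + z_β)/d)² = 1.667 × (3.277/0.65)².
n₁ = 1.667 × 25.42 = 42.4.
Round up: n₁ = 43, giving n₂ = ⌈1.5 × 43⌉ = ⌈64.5⌉ = 65.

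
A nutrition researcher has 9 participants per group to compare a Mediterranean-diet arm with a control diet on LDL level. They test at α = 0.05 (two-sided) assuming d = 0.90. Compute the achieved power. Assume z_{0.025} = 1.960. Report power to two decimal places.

power ≈ 0.48

For two equal groups, power = Φ(d·√(n/2) − z_{α/2}).
d·√(n/2) = 0.90 × √(9/2) = 0.90 × 2.121 = 1.909.
z_β = 1.909 − 1.960 = -0.051.
Power = Φ(-0.051) = 0.480.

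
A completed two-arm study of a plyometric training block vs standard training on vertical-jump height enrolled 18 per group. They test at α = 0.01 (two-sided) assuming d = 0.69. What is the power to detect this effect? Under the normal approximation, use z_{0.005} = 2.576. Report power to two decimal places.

power ≈ 0.31

For two equal groups, power = Φ(d·√(n/2) − z_{α/2}).
d·√(n/2) = 0.69 × √(18/2) = 0.69 × 3.000 = 2.070.
z_β = 2.070 − 2.576 = -0.506.
Power = Φ(-0.506) = 0.306.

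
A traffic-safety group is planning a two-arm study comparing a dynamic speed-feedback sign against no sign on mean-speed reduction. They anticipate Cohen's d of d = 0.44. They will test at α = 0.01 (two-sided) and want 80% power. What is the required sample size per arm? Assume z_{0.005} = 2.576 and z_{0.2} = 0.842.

For two independent groups with equal n: n = 2·((z_{α/2} + z_β) / d)².
z_{α/2} + z_β = 2.576 + 0.842 = 3.418.
n = 2 × (3.418 / 0.44)² = 2 × 7.768² = 2 × 60.34 = 120.7.
Round up to the next whole participant.

n = 121 per group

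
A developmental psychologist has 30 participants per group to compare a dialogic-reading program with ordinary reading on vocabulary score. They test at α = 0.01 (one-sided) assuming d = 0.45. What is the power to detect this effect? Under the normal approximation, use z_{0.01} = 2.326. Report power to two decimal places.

power ≈ 0.28

For two equal groups, power = Φ(d·√(n/2) − z_{α}).
d·√(n/2) = 0.45 × √(30/2) = 0.45 × 3.873 = 1.743.
z_β = 1.743 − 2.326 = -0.583.
Power = Φ(-0.583) = 0.280.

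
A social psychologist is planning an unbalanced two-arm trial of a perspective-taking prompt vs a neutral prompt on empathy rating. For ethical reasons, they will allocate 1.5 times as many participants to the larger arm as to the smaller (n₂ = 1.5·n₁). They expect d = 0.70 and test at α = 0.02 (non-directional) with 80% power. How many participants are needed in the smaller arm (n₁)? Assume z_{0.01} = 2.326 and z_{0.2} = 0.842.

With allocation ratio k = n₂/n₁ = 1.5, Var(x̄₁−x̄₂) = σ²(1/n₁ + 1/(k·n₁)) = σ²·(k+1)/(k·n₁).
So n₁ = (1 + 1/k)·((z_{α/2} + z_β)/d)² = 1.667 × (3.168/0.70)².
n₁ = 1.667 × 20.48 = 34.1.
Round up: n₁ = 35, giving n₂ = ⌈1.5 × 35⌉ = ⌈52.5⌉ = 53.

n₁ = 35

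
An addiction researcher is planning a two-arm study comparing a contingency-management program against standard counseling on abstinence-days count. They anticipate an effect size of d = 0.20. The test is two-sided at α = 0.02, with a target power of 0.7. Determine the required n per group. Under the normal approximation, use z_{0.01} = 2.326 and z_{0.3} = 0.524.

n = 407 per group

For two independent groups with equal n: n = 2·((z_{α/2} + z_β) / d)².
z_{α/2} + z_β = 2.326 + 0.524 = 2.850.
n = 2 × (2.850 / 0.20)² = 2 × 14.250² = 2 × 203.06 = 406.1.
Round up to the next whole participant.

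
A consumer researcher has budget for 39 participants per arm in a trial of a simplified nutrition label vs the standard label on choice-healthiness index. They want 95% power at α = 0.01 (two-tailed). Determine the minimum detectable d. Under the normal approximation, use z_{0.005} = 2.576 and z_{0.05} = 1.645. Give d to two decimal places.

For two independent groups of n = 39 each: d_min = (z_{α/2} + z_β)·√(2/n).
z-sum = 2.576 + 1.645 = 4.221.
d_min = 4.221 × √(2/39) = 4.221 × 0.2265 = 0.956.

d_min ≈ 0.96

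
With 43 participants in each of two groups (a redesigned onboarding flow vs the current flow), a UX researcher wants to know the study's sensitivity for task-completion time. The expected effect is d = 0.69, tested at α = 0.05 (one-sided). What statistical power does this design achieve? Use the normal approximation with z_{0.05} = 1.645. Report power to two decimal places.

power ≈ 0.94

For two equal groups, power = Φ(d·√(n/2) − z_{α}).
d·√(n/2) = 0.69 × √(43/2) = 0.69 × 4.637 = 3.199.
z_β = 3.199 − 1.645 = 1.554.
Power = Φ(1.554) = 0.940.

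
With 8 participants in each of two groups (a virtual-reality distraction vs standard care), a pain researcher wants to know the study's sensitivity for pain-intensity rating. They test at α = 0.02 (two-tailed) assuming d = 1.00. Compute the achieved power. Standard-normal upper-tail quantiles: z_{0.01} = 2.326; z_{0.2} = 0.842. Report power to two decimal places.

For two equal groups, power = Φ(d·√(n/2) − z_{α/2}).
d·√(n/2) = 1.00 × √(8/2) = 1.00 × 2.000 = 2.000.
z_β = 2.000 − 2.326 = -0.326.
Power = Φ(-0.326) = 0.372.

power ≈ 0.37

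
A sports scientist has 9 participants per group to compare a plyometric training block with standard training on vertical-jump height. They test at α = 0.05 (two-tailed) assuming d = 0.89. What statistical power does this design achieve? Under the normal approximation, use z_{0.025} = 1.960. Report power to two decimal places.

power ≈ 0.47

For two equal groups, power = Φ(d·√(n/2) − z_{α/2}).
d·√(n/2) = 0.89 × √(9/2) = 0.89 × 2.121 = 1.888.
z_β = 1.888 − 1.960 = -0.072.
Power = Φ(-0.072) = 0.471.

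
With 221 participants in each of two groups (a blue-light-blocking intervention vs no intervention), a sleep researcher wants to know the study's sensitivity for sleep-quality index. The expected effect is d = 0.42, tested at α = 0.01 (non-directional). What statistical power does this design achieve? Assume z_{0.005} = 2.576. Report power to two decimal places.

power ≈ 0.97

For two equal groups, power = Φ(d·√(n/2) − z_{α/2}).
d·√(n/2) = 0.42 × √(221/2) = 0.42 × 10.512 = 4.415.
z_β = 4.415 − 2.576 = 1.839.
Power = Φ(1.839) = 0.967.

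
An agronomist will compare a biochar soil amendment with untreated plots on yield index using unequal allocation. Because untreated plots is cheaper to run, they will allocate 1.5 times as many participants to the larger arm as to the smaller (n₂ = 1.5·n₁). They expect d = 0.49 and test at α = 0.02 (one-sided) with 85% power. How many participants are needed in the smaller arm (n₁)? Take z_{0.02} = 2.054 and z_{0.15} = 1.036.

With allocation ratio k = n₂/n₁ = 1.5, Var(x̄₁−x̄₂) = σ²(1/n₁ + 1/(k·n₁)) = σ²·(k+1)/(k·n₁).
So n₁ = (1 + 1/k)·((z_{α} + z_β)/d)² = 1.667 × (3.090/0.49)².
n₁ = 1.667 × 39.77 = 66.3.
Round up: n₁ = 67, giving n₂ = ⌈1.5 × 67⌉ = ⌈100.5⌉ = 101.

n₁ = 67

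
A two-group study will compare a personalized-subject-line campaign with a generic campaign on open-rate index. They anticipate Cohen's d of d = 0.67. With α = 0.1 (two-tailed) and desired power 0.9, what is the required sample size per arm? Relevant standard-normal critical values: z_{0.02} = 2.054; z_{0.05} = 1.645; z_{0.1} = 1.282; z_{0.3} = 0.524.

n = 39 per group

For two independent groups with equal n: n = 2·((z_{α/2} + z_β) / d)².
z_{α/2} + z_β = 1.645 + 1.282 = 2.927.
n = 2 × (2.927 / 0.67)² = 2 × 4.369² = 2 × 19.09 = 38.2.
Round up to the next whole participant.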